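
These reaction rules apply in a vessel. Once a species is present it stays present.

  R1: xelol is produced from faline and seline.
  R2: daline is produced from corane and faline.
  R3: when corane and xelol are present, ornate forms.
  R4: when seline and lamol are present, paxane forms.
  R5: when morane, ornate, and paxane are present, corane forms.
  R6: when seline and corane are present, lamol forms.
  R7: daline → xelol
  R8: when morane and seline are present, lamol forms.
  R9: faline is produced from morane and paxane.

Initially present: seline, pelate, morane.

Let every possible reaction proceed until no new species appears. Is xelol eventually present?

morane and seline present → lamol forms (R8).
seline and lamol present → paxane forms (R4).
morane and paxane present → faline forms (R9).
faline and seline present → xelol forms (R1).

Yes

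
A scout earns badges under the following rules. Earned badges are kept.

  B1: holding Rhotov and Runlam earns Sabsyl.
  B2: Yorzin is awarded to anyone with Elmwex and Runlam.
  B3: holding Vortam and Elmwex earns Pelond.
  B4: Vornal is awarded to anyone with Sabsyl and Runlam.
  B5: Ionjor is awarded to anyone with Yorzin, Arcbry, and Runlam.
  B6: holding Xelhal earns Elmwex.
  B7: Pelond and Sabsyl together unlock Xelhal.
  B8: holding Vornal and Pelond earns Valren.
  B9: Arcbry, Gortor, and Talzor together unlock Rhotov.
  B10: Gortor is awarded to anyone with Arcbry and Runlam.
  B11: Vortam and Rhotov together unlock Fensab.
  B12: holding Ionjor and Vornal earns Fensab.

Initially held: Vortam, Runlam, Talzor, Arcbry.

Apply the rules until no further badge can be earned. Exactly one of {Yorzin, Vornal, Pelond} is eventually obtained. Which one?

Vornal

With Arcbry and Runlam, Gortor is earned (B10).
With Arcbry, Gortor, and Talzor, Rhotov is earned (B9).
With Rhotov and Runlam, Sabsyl is earned (B1).
With Sabsyl and Runlam, Vornal is earned (B4).
Pelond would need Vortam and Elmwex (B3), but Elmwex is never earned. Yorzin would need Elmwex and Runlam (B2), but Elmwex is never earned.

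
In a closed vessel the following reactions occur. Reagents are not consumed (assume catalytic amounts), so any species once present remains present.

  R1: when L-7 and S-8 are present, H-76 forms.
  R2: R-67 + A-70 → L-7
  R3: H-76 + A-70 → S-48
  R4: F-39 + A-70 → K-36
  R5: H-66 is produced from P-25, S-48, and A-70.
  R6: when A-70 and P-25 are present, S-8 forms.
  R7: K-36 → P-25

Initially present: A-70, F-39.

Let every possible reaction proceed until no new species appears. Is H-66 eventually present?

No

H-66 would need P-25, S-48, and A-70 (R5), but S-48 never forms.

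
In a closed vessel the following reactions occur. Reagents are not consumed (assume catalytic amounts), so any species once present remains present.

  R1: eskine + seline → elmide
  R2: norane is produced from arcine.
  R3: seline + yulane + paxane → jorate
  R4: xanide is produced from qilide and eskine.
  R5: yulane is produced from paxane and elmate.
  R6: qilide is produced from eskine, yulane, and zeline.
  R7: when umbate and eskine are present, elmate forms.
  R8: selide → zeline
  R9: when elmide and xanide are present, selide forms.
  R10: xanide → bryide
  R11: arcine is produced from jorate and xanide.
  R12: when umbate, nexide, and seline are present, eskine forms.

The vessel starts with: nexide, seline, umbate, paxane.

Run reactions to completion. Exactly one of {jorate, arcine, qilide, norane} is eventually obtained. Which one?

jorate

umbate, nexide, and seline present → eskine forms (R12).
umbate and eskine present → elmate forms (R7).
paxane and elmate present → yulane forms (R5).
seline, yulane, and paxane present → jorate forms (R3).
qilide would need eskine, yulane, and zeline (R6), but zeline never forms. norane would need arcine (R2), but arcine never forms. arcine would need jorate and xanide (R11), but xanide never forms.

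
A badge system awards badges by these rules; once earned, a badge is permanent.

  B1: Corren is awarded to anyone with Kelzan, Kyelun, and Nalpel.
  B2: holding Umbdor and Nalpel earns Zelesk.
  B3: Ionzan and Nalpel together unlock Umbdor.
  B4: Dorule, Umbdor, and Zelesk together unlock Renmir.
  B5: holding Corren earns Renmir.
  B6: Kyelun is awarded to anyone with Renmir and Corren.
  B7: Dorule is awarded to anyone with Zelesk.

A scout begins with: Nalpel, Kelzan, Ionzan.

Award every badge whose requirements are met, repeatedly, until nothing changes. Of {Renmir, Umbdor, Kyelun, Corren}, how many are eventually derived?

2

With Ionzan and Nalpel, Umbdor is earned (B3).
With Umbdor and Nalpel, Zelesk is earned (B2).
With Zelesk, Dorule is earned (B7).
With Dorule, Umbdor, and Zelesk, Renmir is earned (B4).
Renmir: reached.
Umbdor: reached.
Kyelun would need Renmir and Corren (B6), but Corren is never earned.
Corren would need Kelzan, Kyelun, and Nalpel (B1), but Kyelun is never earned.
Reached: Renmir and Umbdor — 2 of the 4.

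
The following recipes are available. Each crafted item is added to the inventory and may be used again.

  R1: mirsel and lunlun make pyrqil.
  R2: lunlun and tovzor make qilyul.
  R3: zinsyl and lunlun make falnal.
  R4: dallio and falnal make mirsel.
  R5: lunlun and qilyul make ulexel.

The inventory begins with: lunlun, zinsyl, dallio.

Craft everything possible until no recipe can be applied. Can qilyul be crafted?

No

qilyul would need lunlun and tovzor (R2), but tovzor is never obtained.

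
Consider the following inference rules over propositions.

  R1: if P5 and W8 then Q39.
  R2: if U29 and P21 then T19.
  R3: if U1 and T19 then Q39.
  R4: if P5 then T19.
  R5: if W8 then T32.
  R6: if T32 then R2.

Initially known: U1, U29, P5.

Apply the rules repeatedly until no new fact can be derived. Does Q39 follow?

Yes

From P5, R4 gives T19.
From U1 and T19, R3 gives Q39.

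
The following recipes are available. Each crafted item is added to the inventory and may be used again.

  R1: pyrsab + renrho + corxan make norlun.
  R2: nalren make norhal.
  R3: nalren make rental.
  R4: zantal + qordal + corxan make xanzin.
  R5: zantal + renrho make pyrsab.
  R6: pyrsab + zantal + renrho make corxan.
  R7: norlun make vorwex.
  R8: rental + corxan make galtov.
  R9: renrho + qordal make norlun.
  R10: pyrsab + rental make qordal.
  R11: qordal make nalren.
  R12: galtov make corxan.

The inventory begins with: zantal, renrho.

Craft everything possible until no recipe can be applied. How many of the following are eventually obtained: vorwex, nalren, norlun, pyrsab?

3

zantal + renrho → pyrsab (R5).
pyrsab + zantal + renrho → corxan (R6).
pyrsab + renrho + corxan → norlun (R1).
norlun → vorwex (R7).
vorwex: reached.
nalren would need qordal (R11), but qordal is never obtained.
norlun: reached.
pyrsab: reached.
Reached: vorwex, norlun, and pyrsab — 3 of the 4.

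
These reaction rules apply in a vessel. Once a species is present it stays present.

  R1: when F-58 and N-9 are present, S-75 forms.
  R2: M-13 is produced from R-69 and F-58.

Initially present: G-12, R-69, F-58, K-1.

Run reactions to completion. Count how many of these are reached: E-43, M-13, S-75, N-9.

R-69 and F-58 present → M-13 forms (R2).
No rule produces E-43, and it is not given.
M-13: reached.
S-75 would need F-58 and N-9 (R1), but N-9 never forms.
No rule produces N-9, and it is not given.
Reached: M-13 — 1 of the 4.

1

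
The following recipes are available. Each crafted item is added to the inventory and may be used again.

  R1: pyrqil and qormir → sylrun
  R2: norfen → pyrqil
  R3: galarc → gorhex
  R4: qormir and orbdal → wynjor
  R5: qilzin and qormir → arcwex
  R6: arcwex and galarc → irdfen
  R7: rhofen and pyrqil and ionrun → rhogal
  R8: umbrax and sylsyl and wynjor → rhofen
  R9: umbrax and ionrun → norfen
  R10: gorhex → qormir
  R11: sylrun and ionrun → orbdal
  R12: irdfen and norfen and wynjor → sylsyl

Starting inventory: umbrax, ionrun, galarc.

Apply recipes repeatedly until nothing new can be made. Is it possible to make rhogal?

rhogal would need rhofen, pyrqil, and ionrun (R7), but rhofen is never obtained.

No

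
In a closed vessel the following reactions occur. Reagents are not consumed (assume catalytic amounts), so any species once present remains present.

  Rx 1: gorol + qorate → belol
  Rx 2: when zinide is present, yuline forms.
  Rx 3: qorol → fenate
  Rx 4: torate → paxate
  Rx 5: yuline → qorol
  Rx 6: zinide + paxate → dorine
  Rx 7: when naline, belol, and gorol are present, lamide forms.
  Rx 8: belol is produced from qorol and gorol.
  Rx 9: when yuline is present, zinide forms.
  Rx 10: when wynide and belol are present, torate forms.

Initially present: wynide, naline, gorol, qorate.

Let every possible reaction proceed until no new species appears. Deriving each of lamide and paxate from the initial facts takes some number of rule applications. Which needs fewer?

lamide

lamide: gorol and qorate present → belol forms (Rx 1). naline, belol, and gorol present → lamide forms (Rx 7). [2 rule applications]
paxate: gorol and qorate present → belol forms (Rx 1). wynide and belol present → torate forms (Rx 10). torate present → paxate forms (Rx 4). [3 rule applications]
lamide needs fewer.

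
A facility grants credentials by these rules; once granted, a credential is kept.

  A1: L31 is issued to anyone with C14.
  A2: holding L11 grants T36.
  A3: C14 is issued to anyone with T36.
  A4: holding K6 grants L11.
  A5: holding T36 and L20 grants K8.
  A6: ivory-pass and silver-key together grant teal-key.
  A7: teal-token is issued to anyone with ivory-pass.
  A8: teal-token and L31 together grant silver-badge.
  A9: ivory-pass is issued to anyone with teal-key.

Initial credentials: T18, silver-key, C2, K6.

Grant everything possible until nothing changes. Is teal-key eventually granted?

No

teal-key would need ivory-pass and silver-key (A6), but ivory-pass is never granted.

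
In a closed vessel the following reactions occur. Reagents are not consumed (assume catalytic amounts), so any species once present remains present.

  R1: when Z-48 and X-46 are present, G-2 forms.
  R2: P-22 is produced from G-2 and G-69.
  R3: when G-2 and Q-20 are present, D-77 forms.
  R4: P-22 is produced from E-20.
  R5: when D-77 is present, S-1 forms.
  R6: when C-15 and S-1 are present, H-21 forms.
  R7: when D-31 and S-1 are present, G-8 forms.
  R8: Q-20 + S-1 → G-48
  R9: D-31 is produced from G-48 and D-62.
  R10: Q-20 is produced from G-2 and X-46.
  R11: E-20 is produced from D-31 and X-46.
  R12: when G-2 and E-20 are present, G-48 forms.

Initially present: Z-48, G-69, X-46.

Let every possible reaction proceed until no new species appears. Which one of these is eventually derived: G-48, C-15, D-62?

Z-48 and X-46 present → G-2 forms (R1).
G-2 and X-46 present → Q-20 forms (R10).
G-2 and Q-20 present → D-77 forms (R3).
D-77 present → S-1 forms (R5).
Q-20 and S-1 present → G-48 forms (R8).
No rule produces C-15, and it is not given. No rule produces D-62, and it is not given.

G-48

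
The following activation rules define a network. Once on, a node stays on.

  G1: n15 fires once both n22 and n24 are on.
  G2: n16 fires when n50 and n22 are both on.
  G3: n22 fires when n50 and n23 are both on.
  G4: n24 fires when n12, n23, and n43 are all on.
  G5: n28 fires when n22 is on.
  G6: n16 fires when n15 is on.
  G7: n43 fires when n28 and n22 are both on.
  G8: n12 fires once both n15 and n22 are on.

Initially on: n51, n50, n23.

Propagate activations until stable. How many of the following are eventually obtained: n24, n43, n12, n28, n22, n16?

4

n50 and n23 are on, so n22 fires (G3).
n22 is on, so n28 fires (G5).
n50 and n22 are on, so n16 fires (G2).
G7: n28 and n22 on → n43 on.
n24 would need n12, n23, and n43 (G4), but n12 never turns on.
n43: reached.
n12 would need n15 and n22 (G8), but n15 never turns on.
n28: reached.
n22: reached.
n16: reached.
Reached: n43, n28, n22, and n16 — 4 of the 6.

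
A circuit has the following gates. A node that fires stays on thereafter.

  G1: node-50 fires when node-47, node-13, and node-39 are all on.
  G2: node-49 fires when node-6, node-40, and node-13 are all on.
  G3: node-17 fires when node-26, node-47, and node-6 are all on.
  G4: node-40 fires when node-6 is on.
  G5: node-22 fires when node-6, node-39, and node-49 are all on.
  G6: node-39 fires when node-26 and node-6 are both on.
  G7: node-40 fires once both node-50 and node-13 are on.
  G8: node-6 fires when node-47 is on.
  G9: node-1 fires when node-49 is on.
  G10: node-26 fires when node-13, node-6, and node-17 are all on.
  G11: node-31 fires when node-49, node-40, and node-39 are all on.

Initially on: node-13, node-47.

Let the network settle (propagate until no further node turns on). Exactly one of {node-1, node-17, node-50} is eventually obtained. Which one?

node-1

node-47 is on, so node-6 fires (G8).
node-6 is on, so node-40 fires (G4).
G2: node-6, node-40, and node-13 on → node-49 on.
node-49 is on, so node-1 fires (G9).
node-50 would need node-47, node-13, and node-39 (G1), but node-39 never turns on. node-17 would need node-26, node-47, and node-6 (G3), but node-26 never turns on.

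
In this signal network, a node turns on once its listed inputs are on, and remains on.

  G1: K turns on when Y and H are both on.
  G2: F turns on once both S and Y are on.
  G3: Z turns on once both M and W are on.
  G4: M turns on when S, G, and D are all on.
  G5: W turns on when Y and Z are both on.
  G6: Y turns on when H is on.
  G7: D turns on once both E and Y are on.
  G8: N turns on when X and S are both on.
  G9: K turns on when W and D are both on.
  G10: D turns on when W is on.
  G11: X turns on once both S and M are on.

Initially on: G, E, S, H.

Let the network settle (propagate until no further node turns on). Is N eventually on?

Yes

G6: H on → Y on.
E and Y are on, so D turns on (G7).
G4: S, G, and D on → M on.
S and M are on, so X turns on (G11).
G8: X and S on → N on.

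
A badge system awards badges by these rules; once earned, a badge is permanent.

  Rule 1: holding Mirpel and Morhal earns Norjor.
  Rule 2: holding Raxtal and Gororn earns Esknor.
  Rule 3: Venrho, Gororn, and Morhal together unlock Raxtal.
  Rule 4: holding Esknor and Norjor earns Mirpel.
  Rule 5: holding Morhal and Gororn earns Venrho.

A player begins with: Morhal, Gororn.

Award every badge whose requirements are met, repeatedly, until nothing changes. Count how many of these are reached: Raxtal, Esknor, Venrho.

With Morhal and Gororn, Venrho is earned (Rule 5).
With Venrho, Gororn, and Morhal, Raxtal is earned (Rule 3).
With Raxtal and Gororn, Esknor is earned (Rule 2).
Raxtal: reached.
Esknor: reached.
Venrho: reached.
All 3 are reached.

3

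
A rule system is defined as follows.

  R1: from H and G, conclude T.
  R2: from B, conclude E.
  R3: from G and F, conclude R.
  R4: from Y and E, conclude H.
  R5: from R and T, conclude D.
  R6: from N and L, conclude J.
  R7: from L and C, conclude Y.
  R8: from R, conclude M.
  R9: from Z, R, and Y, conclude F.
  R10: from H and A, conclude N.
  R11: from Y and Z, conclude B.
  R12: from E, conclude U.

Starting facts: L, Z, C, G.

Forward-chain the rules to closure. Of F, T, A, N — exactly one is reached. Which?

T

From L and C, R7 gives Y.
Y and Z hold, so B follows (R11).
B holds, so E follows (R2).
From Y and E, R4 gives H.
From H and G, R1 gives T.
No rule produces A, and it is not given. F would need Z, R, and Y (R9), but R is never established. N would need H and A (R10), but A is never established.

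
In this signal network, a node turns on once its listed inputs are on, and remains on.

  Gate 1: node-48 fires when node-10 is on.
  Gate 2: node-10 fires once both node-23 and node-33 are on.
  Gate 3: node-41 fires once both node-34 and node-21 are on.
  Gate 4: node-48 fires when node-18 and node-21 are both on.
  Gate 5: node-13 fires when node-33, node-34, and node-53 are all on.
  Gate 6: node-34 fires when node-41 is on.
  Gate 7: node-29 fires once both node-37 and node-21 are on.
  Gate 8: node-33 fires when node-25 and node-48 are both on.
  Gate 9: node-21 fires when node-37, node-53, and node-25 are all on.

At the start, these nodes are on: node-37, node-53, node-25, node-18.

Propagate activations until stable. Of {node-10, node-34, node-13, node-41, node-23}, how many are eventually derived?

0

node-10 would need node-23 and node-33 (Gate 2), but node-23 never turns on.
node-34 would need node-41 (Gate 6), but node-41 never turns on.
node-13 would need node-33, node-34, and node-53 (Gate 5), but node-34 never turns on.
node-41 would need node-34 and node-21 (Gate 3), but node-34 never turns on.
No rule produces node-23, and it is not given.
None of the 5 are reached.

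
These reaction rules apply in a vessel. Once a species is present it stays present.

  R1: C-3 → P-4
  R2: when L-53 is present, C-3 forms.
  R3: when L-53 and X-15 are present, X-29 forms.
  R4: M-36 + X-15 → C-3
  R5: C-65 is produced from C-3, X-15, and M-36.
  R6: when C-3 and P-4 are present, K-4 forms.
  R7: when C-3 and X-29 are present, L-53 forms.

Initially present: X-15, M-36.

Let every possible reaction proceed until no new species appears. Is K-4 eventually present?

M-36 and X-15 present → C-3 forms (R4).
C-3 present → P-4 forms (R1).
C-3 and P-4 present → K-4 forms (R6).

Yes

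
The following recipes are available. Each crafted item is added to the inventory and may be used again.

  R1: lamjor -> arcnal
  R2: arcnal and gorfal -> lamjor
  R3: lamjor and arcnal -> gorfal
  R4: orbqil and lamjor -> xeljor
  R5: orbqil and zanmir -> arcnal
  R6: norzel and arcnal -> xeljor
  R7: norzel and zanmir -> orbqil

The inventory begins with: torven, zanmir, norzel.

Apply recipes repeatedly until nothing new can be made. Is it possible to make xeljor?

norzel and zanmir -> orbqil (R7).
Using R5, orbqil and zanmir make arcnal.
Using R6, norzel and arcnal make xeljor.

Yes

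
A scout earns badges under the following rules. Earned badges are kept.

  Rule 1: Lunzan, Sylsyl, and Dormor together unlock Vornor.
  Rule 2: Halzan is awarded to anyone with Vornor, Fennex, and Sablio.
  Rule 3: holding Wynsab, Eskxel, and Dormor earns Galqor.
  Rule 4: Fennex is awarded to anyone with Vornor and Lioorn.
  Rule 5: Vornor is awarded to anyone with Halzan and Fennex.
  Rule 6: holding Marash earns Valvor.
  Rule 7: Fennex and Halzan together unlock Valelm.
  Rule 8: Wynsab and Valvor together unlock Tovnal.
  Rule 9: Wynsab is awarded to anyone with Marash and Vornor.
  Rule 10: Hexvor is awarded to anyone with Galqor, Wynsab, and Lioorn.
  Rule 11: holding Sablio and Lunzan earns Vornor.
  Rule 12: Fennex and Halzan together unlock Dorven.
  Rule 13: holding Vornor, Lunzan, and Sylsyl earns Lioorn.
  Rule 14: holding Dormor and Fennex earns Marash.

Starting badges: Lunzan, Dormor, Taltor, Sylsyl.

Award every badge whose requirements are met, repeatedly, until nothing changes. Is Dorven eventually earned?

No

Dorven would need Fennex and Halzan (Rule 12), but Halzan is never earned.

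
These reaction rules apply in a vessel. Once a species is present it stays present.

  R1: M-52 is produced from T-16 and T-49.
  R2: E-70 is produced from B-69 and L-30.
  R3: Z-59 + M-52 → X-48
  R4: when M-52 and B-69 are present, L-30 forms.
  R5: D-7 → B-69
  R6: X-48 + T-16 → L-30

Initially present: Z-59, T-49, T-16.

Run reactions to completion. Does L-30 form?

Yes

T-16 and T-49 present → M-52 forms (R1).
Z-59 and M-52 present → X-48 forms (R3).
X-48 and T-16 present → L-30 forms (R6).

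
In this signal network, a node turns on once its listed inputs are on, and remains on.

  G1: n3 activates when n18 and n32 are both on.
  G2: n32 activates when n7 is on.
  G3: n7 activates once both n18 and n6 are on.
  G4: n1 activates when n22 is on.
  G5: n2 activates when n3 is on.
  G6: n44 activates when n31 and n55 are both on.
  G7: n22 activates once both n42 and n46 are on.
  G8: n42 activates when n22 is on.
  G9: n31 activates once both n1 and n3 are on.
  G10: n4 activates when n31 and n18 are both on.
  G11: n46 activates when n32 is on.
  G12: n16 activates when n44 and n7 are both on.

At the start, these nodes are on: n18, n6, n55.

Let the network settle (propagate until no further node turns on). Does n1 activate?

No

n1 would need n22 (G4), but n22 never turns on.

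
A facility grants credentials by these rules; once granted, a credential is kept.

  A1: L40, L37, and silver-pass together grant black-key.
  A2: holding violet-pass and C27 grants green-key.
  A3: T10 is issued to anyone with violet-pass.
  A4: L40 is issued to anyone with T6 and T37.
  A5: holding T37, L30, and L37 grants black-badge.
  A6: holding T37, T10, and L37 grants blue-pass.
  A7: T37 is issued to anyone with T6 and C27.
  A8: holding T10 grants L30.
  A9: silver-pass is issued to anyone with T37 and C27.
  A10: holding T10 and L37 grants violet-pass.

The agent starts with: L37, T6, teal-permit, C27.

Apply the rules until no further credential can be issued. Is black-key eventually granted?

Yes

Holding T6 and C27 grants T37 (A7).
Holding T37 and C27 grants silver-pass (A9).
Holding T6 and T37 grants L40 (A4).
Holding L40, L37, and silver-pass grants black-key (A1).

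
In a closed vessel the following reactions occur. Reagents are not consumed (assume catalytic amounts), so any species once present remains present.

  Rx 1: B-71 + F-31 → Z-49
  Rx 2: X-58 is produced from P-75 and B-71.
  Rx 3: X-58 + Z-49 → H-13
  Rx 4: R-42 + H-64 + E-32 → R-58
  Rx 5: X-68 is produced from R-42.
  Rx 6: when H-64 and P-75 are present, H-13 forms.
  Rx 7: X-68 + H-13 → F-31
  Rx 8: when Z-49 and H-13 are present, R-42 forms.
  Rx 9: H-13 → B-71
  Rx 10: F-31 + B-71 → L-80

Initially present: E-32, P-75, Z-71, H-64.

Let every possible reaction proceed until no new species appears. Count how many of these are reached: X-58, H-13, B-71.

3

H-64 and P-75 present → H-13 forms (Rx 6).
H-13 present → B-71 forms (Rx 9).
P-75 and B-71 present → X-58 forms (Rx 2).
X-58: reached.
H-13: reached.
B-71: reached.
All 3 are reached.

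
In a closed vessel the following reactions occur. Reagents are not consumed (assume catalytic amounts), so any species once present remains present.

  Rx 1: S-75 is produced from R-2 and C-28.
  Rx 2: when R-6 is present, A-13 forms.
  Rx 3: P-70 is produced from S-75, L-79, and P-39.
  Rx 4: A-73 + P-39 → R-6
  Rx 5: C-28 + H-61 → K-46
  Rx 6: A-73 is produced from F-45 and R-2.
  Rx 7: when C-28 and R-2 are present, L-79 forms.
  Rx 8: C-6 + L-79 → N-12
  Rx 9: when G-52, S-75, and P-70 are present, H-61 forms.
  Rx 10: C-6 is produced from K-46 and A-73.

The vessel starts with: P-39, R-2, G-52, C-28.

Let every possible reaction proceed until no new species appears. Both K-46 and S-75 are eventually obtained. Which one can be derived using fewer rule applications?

S-75

S-75: R-2 and C-28 present → S-75 forms (Rx 1). [1 rule application]
K-46: C-28 and R-2 present → L-79 forms (Rx 7). R-2 and C-28 present → S-75 forms (Rx 1). S-75, L-79, and P-39 present → P-70 forms (Rx 3). G-52, S-75, and P-70 present → H-61 forms (Rx 9). C-28 and H-61 present → K-46 forms (Rx 5). [5 rule applications]
S-75 needs fewer.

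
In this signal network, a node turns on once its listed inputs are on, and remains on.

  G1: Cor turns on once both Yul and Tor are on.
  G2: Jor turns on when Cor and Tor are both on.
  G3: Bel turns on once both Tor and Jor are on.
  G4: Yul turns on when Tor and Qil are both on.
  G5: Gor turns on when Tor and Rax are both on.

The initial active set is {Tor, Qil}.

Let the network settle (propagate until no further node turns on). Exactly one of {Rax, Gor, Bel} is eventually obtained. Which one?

Bel

G4: Tor and Qil on → Yul on.
G1: Yul and Tor on → Cor on.
Cor and Tor are on, so Jor turns on (G2).
G3: Tor and Jor on → Bel on.
No rule produces Rax, and it is not given. Gor would need Tor and Rax (G5), but Rax never turns on.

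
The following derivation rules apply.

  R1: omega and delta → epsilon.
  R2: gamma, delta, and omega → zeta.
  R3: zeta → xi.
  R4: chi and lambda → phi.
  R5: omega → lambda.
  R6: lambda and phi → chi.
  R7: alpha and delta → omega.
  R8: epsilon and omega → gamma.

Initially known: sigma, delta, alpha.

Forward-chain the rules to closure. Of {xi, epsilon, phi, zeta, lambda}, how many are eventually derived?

4

alpha and delta hold, so omega follows (R7).
From omega, R5 gives lambda.
From omega and delta, R1 gives epsilon.
epsilon and omega hold, so gamma follows (R8).
gamma, delta, and omega hold, so zeta follows (R2).
zeta holds, so xi follows (R3).
xi: reached.
epsilon: reached.
phi would need chi and lambda (R4), but chi is never established.
zeta: reached.
lambda: reached.
Reached: xi, epsilon, zeta, and lambda — 4 of the 5.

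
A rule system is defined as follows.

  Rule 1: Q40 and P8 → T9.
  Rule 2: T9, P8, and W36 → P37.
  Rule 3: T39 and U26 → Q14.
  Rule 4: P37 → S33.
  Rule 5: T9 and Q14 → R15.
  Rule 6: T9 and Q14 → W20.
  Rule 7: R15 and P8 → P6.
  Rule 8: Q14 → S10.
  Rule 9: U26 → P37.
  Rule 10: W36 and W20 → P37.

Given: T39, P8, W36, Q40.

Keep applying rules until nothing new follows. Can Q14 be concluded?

Q14 would need T39 and U26 (Rule 3), but U26 is never established.

No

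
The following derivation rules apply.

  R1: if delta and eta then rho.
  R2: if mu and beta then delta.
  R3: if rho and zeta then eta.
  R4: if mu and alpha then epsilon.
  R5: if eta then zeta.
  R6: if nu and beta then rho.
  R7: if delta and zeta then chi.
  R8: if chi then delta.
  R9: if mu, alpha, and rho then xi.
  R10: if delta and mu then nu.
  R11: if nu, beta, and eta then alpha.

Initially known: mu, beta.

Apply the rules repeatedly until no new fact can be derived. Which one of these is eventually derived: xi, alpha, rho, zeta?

mu and beta hold, so delta follows (R2).
From delta and mu, R10 gives nu.
From nu and beta, R6 gives rho.
zeta would need eta (R5), but eta is never established. xi would need mu, alpha, and rho (R9), but alpha is never established. alpha would need nu, beta, and eta (R11), but eta is never established.

rho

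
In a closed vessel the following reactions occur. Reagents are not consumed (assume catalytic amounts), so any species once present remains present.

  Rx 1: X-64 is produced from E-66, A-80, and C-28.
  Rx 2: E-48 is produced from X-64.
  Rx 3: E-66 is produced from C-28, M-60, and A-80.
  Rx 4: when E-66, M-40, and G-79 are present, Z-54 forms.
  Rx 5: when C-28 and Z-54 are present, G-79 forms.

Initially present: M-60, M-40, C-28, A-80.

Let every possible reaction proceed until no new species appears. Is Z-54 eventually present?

No

Z-54 would need E-66, M-40, and G-79 (Rx 4), but G-79 never forms.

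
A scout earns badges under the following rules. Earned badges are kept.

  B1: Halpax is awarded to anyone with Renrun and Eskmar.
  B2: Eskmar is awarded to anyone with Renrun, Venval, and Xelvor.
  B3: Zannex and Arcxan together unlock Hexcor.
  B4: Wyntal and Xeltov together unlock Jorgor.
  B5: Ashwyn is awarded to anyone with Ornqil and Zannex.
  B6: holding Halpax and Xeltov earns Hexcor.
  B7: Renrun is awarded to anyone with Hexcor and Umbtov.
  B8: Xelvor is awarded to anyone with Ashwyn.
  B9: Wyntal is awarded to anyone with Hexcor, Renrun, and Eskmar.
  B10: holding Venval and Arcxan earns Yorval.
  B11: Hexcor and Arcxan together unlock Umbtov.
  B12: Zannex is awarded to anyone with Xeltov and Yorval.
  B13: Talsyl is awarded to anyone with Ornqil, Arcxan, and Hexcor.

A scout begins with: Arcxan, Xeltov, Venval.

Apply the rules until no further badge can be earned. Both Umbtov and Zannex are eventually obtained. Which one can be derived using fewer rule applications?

Zannex: With Venval and Arcxan, Yorval is earned (B10). With Xeltov and Yorval, Zannex is earned (B12). [2 rule applications]
Umbtov: With Venval and Arcxan, Yorval is earned (B10). With Xeltov and Yorval, Zannex is earned (B12). With Zannex and Arcxan, Hexcor is earned (B3). With Hexcor and Arcxan, Umbtov is earned (B11). [4 rule applications]
Zannex needs fewer.

Zannex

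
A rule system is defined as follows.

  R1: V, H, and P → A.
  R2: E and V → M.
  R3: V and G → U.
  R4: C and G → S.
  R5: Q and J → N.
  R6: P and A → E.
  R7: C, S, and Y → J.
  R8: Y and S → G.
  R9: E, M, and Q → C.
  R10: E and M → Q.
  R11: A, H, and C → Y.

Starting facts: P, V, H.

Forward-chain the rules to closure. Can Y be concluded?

Yes

V, H, and P hold, so A follows (R1).
P and A hold, so E follows (R6).
E and V hold, so M follows (R2).
E and M hold, so Q follows (R10).
From E, M, and Q, R9 gives C.
A, H, and C hold, so Y follows (R11).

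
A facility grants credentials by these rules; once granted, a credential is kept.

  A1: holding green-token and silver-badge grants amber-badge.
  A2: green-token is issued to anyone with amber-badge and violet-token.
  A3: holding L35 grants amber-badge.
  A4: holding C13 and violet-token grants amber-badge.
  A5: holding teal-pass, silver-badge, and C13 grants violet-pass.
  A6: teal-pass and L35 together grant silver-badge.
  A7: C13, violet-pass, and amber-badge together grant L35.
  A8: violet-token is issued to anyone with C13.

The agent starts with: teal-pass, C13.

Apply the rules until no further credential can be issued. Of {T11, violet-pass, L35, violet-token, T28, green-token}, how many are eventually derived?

Holding C13 grants violet-token (A8).
Holding C13 and violet-token grants amber-badge (A4).
Holding amber-badge and violet-token grants green-token (A2).
No rule produces T11, and it is not given.
violet-pass would need teal-pass, silver-badge, and C13 (A5), but silver-badge is never granted.
L35 would need C13, violet-pass, and amber-badge (A7), but violet-pass is never granted.
violet-token: reached.
No rule produces T28, and it is not given.
green-token: reached.
Reached: violet-token and green-token — 2 of the 6.

2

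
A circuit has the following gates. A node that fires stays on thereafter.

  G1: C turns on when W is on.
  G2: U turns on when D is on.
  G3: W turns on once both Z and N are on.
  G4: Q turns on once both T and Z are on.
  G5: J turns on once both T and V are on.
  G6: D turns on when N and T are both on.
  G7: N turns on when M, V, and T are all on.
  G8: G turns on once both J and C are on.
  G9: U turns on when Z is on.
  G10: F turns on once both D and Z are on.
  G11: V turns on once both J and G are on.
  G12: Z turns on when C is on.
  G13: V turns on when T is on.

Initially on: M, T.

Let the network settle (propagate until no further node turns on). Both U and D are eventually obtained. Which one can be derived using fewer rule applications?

D

D: T is on, so V turns on (G13). M, V, and T are on, so N turns on (G7). N and T are on, so D turns on (G6). [3 rule applications]
U: T is on, so V turns on (G13). G7: M, V, and T on → N on. G6: N and T on → D on. D is on, so U turns on (G2). [4 rule applications]
D needs fewer.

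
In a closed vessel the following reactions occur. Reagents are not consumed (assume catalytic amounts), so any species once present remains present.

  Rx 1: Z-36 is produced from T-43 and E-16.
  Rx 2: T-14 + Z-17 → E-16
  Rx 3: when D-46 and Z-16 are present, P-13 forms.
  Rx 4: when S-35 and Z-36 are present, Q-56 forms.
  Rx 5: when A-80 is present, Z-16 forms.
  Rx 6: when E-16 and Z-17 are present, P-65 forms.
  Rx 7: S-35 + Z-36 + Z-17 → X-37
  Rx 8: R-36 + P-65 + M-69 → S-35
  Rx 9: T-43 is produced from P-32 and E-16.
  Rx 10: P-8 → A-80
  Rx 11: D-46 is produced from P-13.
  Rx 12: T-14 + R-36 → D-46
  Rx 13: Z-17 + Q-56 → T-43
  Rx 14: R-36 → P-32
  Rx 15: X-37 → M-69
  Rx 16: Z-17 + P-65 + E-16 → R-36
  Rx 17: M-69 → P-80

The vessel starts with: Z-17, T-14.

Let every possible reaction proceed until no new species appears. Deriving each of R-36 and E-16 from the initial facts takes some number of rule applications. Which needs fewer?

E-16: T-14 and Z-17 present → E-16 forms (Rx 2). [1 rule application]
R-36: T-14 and Z-17 present → E-16 forms (Rx 2). E-16 and Z-17 present → P-65 forms (Rx 6). Z-17, P-65, and E-16 present → R-36 forms (Rx 16). [3 rule applications]
E-16 needs fewer.

E-16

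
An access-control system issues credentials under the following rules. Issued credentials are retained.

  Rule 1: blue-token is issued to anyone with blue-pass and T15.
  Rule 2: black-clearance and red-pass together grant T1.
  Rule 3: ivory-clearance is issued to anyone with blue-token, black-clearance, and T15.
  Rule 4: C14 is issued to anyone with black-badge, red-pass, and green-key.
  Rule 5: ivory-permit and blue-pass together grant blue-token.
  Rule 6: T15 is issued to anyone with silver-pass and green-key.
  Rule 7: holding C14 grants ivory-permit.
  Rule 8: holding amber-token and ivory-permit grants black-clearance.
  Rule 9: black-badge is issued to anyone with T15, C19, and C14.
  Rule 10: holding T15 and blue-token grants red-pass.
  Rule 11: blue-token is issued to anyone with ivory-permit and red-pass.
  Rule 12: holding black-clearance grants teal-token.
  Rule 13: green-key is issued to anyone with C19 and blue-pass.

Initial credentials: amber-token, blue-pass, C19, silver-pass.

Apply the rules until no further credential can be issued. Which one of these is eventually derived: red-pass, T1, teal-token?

Holding C19 and blue-pass grants green-key (Rule 13).
Holding silver-pass and green-key grants T15 (Rule 6).
Holding blue-pass and T15 grants blue-token (Rule 1).
Holding T15 and blue-token grants red-pass (Rule 10).
teal-token would need black-clearance (Rule 12), but black-clearance is never granted. T1 would need black-clearance and red-pass (Rule 2), but black-clearance is never granted.

red-pass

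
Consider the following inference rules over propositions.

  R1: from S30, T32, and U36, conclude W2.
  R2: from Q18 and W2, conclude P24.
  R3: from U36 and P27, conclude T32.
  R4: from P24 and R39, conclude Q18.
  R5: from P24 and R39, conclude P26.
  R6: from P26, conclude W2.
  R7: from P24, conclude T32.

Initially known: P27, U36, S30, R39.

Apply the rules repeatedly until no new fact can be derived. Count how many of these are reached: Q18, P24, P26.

Q18 would need P24 and R39 (R4), but P24 is never established.
P24 would need Q18 and W2 (R2), but Q18 is never established.
P26 would need P24 and R39 (R5), but P24 is never established.
None of the 3 are reached.

0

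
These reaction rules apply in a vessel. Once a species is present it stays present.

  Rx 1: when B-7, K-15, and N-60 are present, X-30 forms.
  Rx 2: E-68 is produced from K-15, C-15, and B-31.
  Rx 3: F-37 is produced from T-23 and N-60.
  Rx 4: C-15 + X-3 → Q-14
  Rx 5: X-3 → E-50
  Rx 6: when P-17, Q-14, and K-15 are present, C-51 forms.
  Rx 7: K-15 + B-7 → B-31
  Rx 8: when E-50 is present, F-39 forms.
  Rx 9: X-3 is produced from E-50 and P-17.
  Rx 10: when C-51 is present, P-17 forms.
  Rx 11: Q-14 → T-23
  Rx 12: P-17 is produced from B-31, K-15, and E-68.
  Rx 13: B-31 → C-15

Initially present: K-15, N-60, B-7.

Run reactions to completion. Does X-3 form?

X-3 would need E-50 and P-17 (Rx 9), but E-50 never forms.

No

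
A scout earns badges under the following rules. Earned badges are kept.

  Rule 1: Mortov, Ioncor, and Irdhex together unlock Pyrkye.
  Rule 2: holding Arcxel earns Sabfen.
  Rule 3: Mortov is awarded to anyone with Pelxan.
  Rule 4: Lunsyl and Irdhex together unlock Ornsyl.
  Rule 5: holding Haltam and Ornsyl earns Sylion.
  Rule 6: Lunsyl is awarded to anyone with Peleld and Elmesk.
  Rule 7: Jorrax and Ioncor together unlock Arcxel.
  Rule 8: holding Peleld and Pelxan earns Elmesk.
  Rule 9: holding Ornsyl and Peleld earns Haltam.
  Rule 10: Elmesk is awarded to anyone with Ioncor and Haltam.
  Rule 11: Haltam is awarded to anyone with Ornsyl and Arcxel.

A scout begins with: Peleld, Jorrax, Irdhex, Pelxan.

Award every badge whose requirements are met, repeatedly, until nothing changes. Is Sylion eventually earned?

With Peleld and Pelxan, Elmesk is earned (Rule 8).
With Peleld and Elmesk, Lunsyl is earned (Rule 6).
With Lunsyl and Irdhex, Ornsyl is earned (Rule 4).
With Ornsyl and Peleld, Haltam is earned (Rule 9).
With Haltam and Ornsyl, Sylion is earned (Rule 5).

Yes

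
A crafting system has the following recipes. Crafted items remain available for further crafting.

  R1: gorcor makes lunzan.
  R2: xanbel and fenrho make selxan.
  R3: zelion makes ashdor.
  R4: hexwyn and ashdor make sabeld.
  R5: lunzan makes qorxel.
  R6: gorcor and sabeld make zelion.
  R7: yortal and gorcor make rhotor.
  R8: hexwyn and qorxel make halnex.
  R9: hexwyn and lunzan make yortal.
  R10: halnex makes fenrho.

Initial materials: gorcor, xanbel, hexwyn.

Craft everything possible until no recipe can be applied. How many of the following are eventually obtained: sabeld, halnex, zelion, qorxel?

gorcor → lunzan (R1).
lunzan → qorxel (R5).
hexwyn and qorxel → halnex (R8).
sabeld would need hexwyn and ashdor (R4), but ashdor is never obtained.
halnex: reached.
zelion would need gorcor and sabeld (R6), but sabeld is never obtained.
qorxel: reached.
Reached: halnex and qorxel — 2 of the 4.

2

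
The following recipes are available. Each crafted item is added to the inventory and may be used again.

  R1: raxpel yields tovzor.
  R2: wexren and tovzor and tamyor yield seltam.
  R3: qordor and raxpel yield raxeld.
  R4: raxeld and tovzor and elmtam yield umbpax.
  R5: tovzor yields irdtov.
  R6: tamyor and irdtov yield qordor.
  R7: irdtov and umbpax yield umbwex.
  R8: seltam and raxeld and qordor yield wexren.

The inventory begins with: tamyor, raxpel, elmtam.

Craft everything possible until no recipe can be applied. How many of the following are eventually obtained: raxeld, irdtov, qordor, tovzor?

raxpel → tovzor (R1).
tovzor → irdtov (R5).
Using R6, tamyor and irdtov make qordor.
Using R3, qordor and raxpel make raxeld.
raxeld: reached.
irdtov: reached.
qordor: reached.
tovzor: reached.
All 4 are reached.

4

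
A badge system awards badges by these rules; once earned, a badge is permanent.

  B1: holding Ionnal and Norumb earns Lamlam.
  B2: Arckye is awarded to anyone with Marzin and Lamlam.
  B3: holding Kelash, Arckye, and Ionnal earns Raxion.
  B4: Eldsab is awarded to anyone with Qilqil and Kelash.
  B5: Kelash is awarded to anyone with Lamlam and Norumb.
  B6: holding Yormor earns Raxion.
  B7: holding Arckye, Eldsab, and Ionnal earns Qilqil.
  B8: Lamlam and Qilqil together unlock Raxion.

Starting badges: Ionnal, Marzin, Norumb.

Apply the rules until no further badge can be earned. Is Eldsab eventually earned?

No

Eldsab would need Qilqil and Kelash (B4), but Qilqil is never earned.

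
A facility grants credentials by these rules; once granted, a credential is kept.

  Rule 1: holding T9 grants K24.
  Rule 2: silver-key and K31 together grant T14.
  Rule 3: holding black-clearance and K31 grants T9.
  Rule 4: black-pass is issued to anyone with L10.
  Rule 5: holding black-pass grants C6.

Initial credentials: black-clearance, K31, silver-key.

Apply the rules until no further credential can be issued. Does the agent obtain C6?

No

C6 would need black-pass (Rule 5), but black-pass is never granted.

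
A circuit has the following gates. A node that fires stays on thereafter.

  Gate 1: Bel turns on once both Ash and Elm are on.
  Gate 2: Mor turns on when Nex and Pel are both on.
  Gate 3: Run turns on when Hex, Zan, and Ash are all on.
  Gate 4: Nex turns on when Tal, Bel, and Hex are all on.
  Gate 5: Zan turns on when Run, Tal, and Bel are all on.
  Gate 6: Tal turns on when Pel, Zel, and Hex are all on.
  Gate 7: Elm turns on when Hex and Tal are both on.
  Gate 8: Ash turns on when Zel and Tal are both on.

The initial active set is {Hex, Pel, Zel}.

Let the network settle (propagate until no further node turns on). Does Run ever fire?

Run would need Hex, Zan, and Ash (Gate 3), but Zan never turns on.

No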